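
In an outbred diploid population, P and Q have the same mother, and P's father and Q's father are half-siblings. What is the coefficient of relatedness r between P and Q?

0.3125

Independent pedigree routes through distinct common ancestors add.
P and Q are related in two ways: half-sibs through their shared mother (r = 1/4) and half first cousins through their fathers (r = 1/16).
r = 1/4 + 1/16 = 0.3125.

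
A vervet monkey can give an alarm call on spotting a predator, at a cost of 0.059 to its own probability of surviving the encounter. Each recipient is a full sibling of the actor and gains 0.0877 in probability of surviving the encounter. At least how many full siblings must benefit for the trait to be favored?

r to a full sibling = 0.5 (full sibs share both parents — two paths of length 2: r = 2·(1/2)^2 = 1/2).
Hamilton's rule: n·r·B > C  ⇒  n > C/(r·B) = 0.059/(0.5·0.0877) = 1.345.
The smallest integer exceeding 1.345 is 2.

2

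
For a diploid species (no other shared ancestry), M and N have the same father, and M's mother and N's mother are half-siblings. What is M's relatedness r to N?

Independent pedigree routes through distinct common ancestors add.
M and N are related in two ways: half-sibs through their shared father (r = 1/4) and half first cousins through their mothers (r = 1/16).
r = 1/4 + 1/16 = 0.3125.

0.3125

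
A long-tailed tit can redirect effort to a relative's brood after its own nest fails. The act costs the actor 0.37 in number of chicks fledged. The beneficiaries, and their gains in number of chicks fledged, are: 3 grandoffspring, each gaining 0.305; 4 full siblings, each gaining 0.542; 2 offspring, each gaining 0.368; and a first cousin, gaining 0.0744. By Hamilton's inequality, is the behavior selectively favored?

Hamilton's rule: the trait is favored when the sum of r·B over every recipient exceeds the actor's cost C.
r to a grandoffspring = 0.25 (two parent–offspring links: r = (1/2)^2 = 1/4).
r to a full sibling = 0.5 (full sibs share both parents — two paths of length 2: r = 2·(1/2)^2 = 1/2).
r to an offspring = 1/2 (one parent–offspring link: r = (1/2)^1 = 1/2).
r to a first cousin = 0.125 (first cousins share one grandparent pair — two paths of length 4: r = 2·(1/2)^4 = 1/8).
Summing one r·B term per recipient: 3·0.25·0.305 + 4·0.5·0.542 + 2·0.5·0.368 + 1·0.125·0.0744 = 1.69005.
1.69005 > 0.37: the indirect benefit exceeds the cost.

Yes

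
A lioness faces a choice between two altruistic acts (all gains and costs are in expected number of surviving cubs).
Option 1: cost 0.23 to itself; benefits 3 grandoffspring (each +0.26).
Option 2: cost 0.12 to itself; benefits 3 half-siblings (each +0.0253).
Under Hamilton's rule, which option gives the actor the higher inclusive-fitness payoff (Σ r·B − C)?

Option 1

Option 1: r to a grandoffspring = 0.25.
Option 1: Σ r·B − C = (3·0.25·0.26) − 0.23 = -0.035.
Option 2: r to a half-sibling = 0.25.
Option 2: Σ r·B − C = (3·0.25·0.0253) − 0.12 = -0.101025.
Option 1 has the higher net inclusive-fitness payoff.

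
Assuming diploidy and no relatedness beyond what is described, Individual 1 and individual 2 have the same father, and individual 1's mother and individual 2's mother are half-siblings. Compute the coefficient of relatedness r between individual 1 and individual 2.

0.3125

With two independent routes of shared ancestry, r is the sum of the two contributions.
Individual 1 and individual 2 are related in two ways: half-sibs through their shared father (r = 1/4) and half first cousins through their mothers (r = 1/16).
r = 1/4 + 1/16 = 5/16 = 0.3125.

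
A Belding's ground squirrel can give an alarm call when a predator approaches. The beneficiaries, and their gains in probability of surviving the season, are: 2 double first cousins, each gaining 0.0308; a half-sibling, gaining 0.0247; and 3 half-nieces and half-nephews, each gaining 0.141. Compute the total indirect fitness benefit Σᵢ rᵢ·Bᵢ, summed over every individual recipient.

0.07445

r to a double first cousin = 0.25 (double first cousins share both grandparent pairs — four paths of length 4: r = 4·(1/2)^4 = 1/4).
r to a half-sibling = 1/4 (half-sibs share one parent — one path of length 2: r = (1/2)^2 = 1/4).
r to a half-niece or half-nephew = 1/8 (half-aunt/uncle↔niece/nephew: one path of length 3: r = (1/2)^3 = 1/8).
Summing one r·B term per recipient: 2·0.25·0.0308 + 1·0.25·0.0247 + 3·0.125·0.141 = 0.07445.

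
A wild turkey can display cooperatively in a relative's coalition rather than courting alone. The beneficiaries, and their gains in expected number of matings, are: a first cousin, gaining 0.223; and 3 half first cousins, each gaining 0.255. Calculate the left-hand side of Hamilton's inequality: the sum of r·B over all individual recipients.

0.0756875

r to a first cousin = 0.125 (first cousins share one grandparent pair — two paths of length 4: r = 2·(1/2)^4 = 1/8).
r to a half first cousin = 1/16 (half first cousins share one grandparent — one path of length 4: r = (1/2)^4 = 1/16).
Summing one r·B term per recipient: 1·0.125·0.223 + 3·0.0625·0.255 = 0.0756875.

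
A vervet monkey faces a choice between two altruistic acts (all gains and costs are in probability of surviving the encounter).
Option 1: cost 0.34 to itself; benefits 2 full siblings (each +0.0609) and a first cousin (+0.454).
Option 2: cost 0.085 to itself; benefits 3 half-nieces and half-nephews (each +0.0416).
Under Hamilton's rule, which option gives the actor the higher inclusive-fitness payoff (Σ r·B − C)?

Option 2

Option 1: r to a full sibling = 0.5.
Option 1: r to a first cousin = 0.125.
Option 1: Σ r·B − C = (2·0.5·0.0609 + 1·0.125·0.454) − 0.34 = -0.22235.
Option 2: r to a half-niece or half-nephew = 0.125.
Option 2: Σ r·B − C = (3·0.125·0.0416) − 0.085 = -0.0694.
Option 2 has the higher net inclusive-fitness payoff.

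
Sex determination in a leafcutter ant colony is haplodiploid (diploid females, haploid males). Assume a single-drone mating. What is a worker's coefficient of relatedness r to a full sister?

0.75

Haplodiploid full sisters inherit their father's entire haploid genome identically (contributing 1/2) and on average half of their mother's contribution (1/2 · 1/2 = 1/4); r = 1/2 + 1/4 = 3/4.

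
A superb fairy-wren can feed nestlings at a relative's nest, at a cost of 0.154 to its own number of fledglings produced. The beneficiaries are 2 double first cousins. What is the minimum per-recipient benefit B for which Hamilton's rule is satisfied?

0.308

r to a double first cousin = 0.25 (double first cousins share both grandparent pairs — four paths of length 4: r = 4·(1/2)^4 = 1/4).
Hamilton's rule with n recipients of equal r: n·r·B > C, so B > C/(n·r) = 0.154/(2·0.25) = 0.308.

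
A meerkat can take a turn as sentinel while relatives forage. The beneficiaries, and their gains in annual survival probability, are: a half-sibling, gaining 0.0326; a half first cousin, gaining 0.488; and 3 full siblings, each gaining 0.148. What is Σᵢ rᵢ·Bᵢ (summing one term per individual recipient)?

0.26065

r to a half-sibling = 0.25 (half-sibs share one parent — one path of length 2: r = (1/2)^2 = 1/4).
r to a half first cousin = 1/16 (half first cousins share one grandparent — one path of length 4: r = (1/2)^4 = 1/16).
r to a full sibling = 1/2 (full sibs share both parents — two paths of length 2: r = 2·(1/2)^2 = 1/2).
Summing one r·B term per recipient: 1·0.25·0.0326 + 1·0.0625·0.488 + 3·0.5·0.148 = 0.26065.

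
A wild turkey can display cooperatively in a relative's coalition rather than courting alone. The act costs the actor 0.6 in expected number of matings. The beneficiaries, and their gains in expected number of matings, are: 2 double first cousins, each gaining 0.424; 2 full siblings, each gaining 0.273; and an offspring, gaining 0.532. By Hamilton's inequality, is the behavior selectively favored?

Yes

Hamilton's rule: the trait is favored when the sum of r·B over every recipient exceeds the actor's cost C.
r to a double first cousin = 1/4 (double first cousins share both grandparent pairs — four paths of length 4: r = 4·(1/2)^4 = 1/4).
r to a full sibling = 0.5 (full sibs share both parents — two paths of length 2: r = 2·(1/2)^2 = 1/2).
r to an offspring = 1/2 (one parent–offspring link: r = (1/2)^1 = 1/2).
Summing one r·B term per recipient: 2·0.25·0.424 + 2·0.5·0.273 + 1·0.5·0.532 = 0.751.
0.751 > 0.6: the indirect benefit exceeds the cost.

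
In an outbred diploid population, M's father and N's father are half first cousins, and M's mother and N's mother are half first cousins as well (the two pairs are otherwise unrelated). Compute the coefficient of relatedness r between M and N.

0.03125

With two independent routes of shared ancestry, r is the sum of the two contributions.
M and N are related in two ways: half second cousins through their fathers (r = 1/64) and half second cousins through their mothers (r = 1/64).
r = 1/64 + 1/64 = 1/32 = 0.03125.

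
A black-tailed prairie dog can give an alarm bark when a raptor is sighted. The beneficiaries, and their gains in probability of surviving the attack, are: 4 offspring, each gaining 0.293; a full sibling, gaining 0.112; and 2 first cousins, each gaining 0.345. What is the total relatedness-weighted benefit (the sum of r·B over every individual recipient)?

0.72825

r to an offspring = 0.5 (one parent–offspring link: r = (1/2)^1 = 1/2).
r to a full sibling = 0.5 (full sibs share both parents — two paths of length 2: r = 2·(1/2)^2 = 1/2).
r to a first cousin = 0.125 (first cousins share one grandparent pair — two paths of length 4: r = 2·(1/2)^4 = 1/8).
Summing one r·B term per recipient: 4·0.5·0.293 + 1·0.5·0.112 + 2·0.125·0.345 = 0.72825.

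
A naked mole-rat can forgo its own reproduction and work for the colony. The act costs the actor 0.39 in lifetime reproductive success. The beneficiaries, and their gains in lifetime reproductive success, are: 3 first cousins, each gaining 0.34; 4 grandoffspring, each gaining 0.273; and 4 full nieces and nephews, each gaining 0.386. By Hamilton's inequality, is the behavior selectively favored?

Yes

Hamilton's rule: the trait is favored when the sum of r·B over every recipient exceeds the actor's cost C.
r to a first cousin = 1/8 (first cousins share one grandparent pair — two paths of length 4: r = 2·(1/2)^4 = 1/8).
r to a grandoffspring = 0.25 (two parent–offspring links: r = (1/2)^2 = 1/4).
r to a full niece or nephew = 1/4 (full aunt/uncle↔niece/nephew: two paths of length 3 through the shared grandparent pair: r = 2·(1/2)^3 = 1/4).
Summing one r·B term per recipient: 3·0.125·0.34 + 4·0.25·0.273 + 4·0.25·0.386 = 0.7865.
0.7865 > 0.39: the indirect benefit exceeds the cost.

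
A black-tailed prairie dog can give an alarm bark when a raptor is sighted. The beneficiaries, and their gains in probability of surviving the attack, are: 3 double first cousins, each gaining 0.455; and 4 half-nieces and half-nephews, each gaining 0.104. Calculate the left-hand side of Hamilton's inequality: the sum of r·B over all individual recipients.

r to a double first cousin = 1/4 (double first cousins share both grandparent pairs — four paths of length 4: r = 4·(1/2)^4 = 1/4).
r to a half-niece or half-nephew = 1/8 (half-aunt/uncle↔niece/nephew: one path of length 3: r = (1/2)^3 = 1/8).
Summing one r·B term per recipient: 3·0.25·0.455 + 4·0.125·0.104 = 0.39325.

0.39325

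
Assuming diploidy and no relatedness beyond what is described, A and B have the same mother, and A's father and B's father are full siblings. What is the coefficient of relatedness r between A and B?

0.375

Wright's path rule: contributions from independent ancestry routes add.
A and B are related in two ways: half-sibs through their shared mother (r = 1/4) and first cousins through their fathers (r = 1/8).
r = 1/4 + 1/8 = 0.375.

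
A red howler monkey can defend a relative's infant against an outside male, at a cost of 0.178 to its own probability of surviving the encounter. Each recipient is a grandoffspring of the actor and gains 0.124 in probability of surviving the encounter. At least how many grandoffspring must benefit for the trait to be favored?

r to a grandoffspring = 0.25 (two parent–offspring links: r = (1/2)^2 = 1/4).
Hamilton's rule: n·r·B > C  ⇒  n > C/(r·B) = 0.178/(0.25·0.124) = 5.742.
The smallest integer exceeding 5.742 is 6.

6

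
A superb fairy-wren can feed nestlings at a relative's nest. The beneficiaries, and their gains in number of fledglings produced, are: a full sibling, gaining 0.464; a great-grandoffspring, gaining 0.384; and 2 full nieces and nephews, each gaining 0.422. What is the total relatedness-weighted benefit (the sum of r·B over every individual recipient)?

r to a full sibling = 1/2 (full sibs share both parents — two paths of length 2: r = 2·(1/2)^2 = 1/2).
r to a great-grandoffspring = 0.125 (three parent–offspring links: r = (1/2)^3 = 1/8).
r to a full niece or nephew = 1/4 (full aunt/uncle↔niece/nephew: two paths of length 3 through the shared grandparent pair: r = 2·(1/2)^3 = 1/4).
Summing one r·B term per recipient: 1·0.5·0.464 + 1·0.125·0.384 + 2·0.25·0.422 = 0.491.

0.491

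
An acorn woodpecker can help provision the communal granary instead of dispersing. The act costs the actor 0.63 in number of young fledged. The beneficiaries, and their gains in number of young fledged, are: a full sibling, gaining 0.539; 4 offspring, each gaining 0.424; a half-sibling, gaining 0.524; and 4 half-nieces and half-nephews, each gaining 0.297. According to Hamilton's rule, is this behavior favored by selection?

Yes

Hamilton's rule: the trait is favored when the sum of r·B over every recipient exceeds the actor's cost C.
r to a full sibling = 0.5 (full sibs share both parents — two paths of length 2: r = 2·(1/2)^2 = 1/2).
r to an offspring = 0.5 (one parent–offspring link: r = (1/2)^1 = 1/2).
r to a half-sibling = 1/4 (half-sibs share one parent — one path of length 2: r = (1/2)^2 = 1/4).
r to a half-niece or half-nephew = 0.125 (half-aunt/uncle↔niece/nephew: one path of length 3: r = (1/2)^3 = 1/8).
Summing one r·B term per recipient: 1·0.5·0.539 + 4·0.5·0.424 + 1·0.25·0.524 + 4·0.125·0.297 = 1.397.
1.397 > 0.63: the indirect benefit exceeds the cost.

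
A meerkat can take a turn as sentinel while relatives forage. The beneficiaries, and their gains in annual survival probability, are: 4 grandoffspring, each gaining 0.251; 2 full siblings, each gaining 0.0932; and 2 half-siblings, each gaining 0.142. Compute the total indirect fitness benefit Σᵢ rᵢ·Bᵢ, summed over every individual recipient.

0.4152

r to a grandoffspring = 1/4 (two parent–offspring links: r = (1/2)^2 = 1/4).
r to a full sibling = 1/2 (full sibs share both parents — two paths of length 2: r = 2·(1/2)^2 = 1/2).
r to a half-sibling = 1/4 (half-sibs share one parent — one path of length 2: r = (1/2)^2 = 1/4).
Summing one r·B term per recipient: 4·0.25·0.251 + 2·0.5·0.0932 + 2·0.25·0.142 = 0.4152.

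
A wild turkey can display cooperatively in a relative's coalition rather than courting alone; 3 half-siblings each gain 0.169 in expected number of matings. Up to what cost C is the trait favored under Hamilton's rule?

0.12675

r to a half-sibling = 0.25 (half-sibs share one parent — one path of length 2: r = (1/2)^2 = 1/4).
Hamilton's rule: n·r·B > C, so the trait is favored while C < n·r·B = 3·0.25·0.169 = 0.12675.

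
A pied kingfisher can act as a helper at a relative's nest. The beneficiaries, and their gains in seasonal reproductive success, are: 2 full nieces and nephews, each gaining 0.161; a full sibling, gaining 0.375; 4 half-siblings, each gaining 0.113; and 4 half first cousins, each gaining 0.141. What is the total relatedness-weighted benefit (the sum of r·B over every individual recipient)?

r to a full niece or nephew = 0.25 (full aunt/uncle↔niece/nephew: two paths of length 3 through the shared grandparent pair: r = 2·(1/2)^3 = 1/4).
r to a full sibling = 1/2 (full sibs share both parents — two paths of length 2: r = 2·(1/2)^2 = 1/2).
r to a half-sibling = 1/4 (half-sibs share one parent — one path of length 2: r = (1/2)^2 = 1/4).
r to a half first cousin = 1/16 (half first cousins share one grandparent — one path of length 4: r = (1/2)^4 = 1/16).
Summing one r·B term per recipient: 2·0.25·0.161 + 1·0.5·0.375 + 4·0.25·0.113 + 4·0.0625·0.141 = 0.41625.

0.41625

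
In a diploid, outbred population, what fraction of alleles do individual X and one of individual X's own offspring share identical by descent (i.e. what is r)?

0.5

Each parent–offspring link contributes a factor of 1/2, and independent paths through distinct common ancestors add.
One parent–offspring link: r = (1/2)^1 = 1/2.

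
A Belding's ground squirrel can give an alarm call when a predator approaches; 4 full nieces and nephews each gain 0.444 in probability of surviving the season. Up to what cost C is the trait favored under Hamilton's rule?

r to a full niece or nephew = 0.25 (full aunt/uncle↔niece/nephew: two paths of length 3 through the shared grandparent pair: r = 2·(1/2)^3 = 1/4).
Hamilton's rule: n·r·B > C, so the trait is favored while C < n·r·B = 4·0.25·0.444 = 0.444.

0.444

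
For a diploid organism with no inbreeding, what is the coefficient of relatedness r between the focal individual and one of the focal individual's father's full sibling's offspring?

Each parent–offspring link contributes a factor of 1/2, and independent paths through distinct common ancestors add.
First cousins share one grandparent pair — two paths of length 4: r = 2·(1/2)^4 = 1/8.

0.125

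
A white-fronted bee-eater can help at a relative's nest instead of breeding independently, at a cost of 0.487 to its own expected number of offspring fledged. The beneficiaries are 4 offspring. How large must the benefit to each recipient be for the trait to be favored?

0.2435

r to an offspring = 1/2 (one parent–offspring link: r = (1/2)^1 = 1/2).
Hamilton's rule with n recipients of equal r: n·r·B > C, so B > C/(n·r) = 0.487/(4·0.5) = 0.2435.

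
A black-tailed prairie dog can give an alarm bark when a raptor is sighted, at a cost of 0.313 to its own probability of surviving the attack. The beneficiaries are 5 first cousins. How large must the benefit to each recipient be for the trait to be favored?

r to a first cousin = 1/8 (first cousins share one grandparent pair — two paths of length 4: r = 2·(1/2)^4 = 1/8).
Hamilton's rule with n recipients of equal r: n·r·B > C, so B > C/(n·r) = 0.313/(5·0.125) = 0.5008.

0.5008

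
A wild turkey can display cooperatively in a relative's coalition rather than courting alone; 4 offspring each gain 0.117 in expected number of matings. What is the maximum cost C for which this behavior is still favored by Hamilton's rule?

r to an offspring = 0.5 (one parent–offspring link: r = (1/2)^1 = 1/2).
Hamilton's rule: n·r·B > C, so the trait is favored while C < n·r·B = 4·0.5·0.117 = 0.234.

0.234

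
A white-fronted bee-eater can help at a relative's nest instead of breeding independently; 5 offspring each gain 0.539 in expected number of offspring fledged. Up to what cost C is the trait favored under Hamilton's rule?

1.3475

r to an offspring = 1/2 (one parent–offspring link: r = (1/2)^1 = 1/2).
Hamilton's rule: n·r·B > C, so the trait is favored while C < n·r·B = 5·0.5·0.539 = 1.3475.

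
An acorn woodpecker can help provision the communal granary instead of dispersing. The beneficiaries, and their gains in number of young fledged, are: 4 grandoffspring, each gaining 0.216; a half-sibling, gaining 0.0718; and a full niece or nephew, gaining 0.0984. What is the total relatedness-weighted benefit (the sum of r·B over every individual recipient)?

0.25855

r to a grandoffspring = 0.25 (two parent–offspring links: r = (1/2)^2 = 1/4).
r to a half-sibling = 1/4 (half-sibs share one parent — one path of length 2: r = (1/2)^2 = 1/4).
r to a full niece or nephew = 0.25 (full aunt/uncle↔niece/nephew: two paths of length 3 through the shared grandparent pair: r = 2·(1/2)^3 = 1/4).
Summing one r·B term per recipient: 4·0.25·0.216 + 1·0.25·0.0718 + 1·0.25·0.0984 = 0.25855.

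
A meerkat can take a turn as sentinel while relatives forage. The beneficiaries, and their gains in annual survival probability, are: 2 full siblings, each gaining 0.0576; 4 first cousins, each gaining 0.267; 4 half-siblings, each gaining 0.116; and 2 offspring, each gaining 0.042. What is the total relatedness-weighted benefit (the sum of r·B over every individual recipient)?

0.3491

r to a full sibling = 0.5 (full sibs share both parents — two paths of length 2: r = 2·(1/2)^2 = 1/2).
r to a first cousin = 0.125 (first cousins share one grandparent pair — two paths of length 4: r = 2·(1/2)^4 = 1/8).
r to a half-sibling = 1/4 (half-sibs share one parent — one path of length 2: r = (1/2)^2 = 1/4).
r to an offspring = 1/2 (one parent–offspring link: r = (1/2)^1 = 1/2).
Summing one r·B term per recipient: 2·0.5·0.0576 + 4·0.125·0.267 + 4·0.25·0.116 + 2·0.5·0.042 = 0.3491.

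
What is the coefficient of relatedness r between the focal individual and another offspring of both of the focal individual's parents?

0.5

Each parent–offspring link contributes a factor of 1/2, and independent paths through distinct common ancestors add.
Full sibs share both parents — two paths of length 2: r = 2·(1/2)^2 = 1/2.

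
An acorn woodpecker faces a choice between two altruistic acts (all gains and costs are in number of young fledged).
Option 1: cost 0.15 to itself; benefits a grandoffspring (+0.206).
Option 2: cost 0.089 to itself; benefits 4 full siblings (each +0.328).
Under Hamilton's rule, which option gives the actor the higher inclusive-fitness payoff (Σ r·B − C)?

Option 2

Option 1: r to a grandoffspring = 0.25.
Option 1: Σ r·B − C = (1·0.25·0.206) − 0.15 = -0.0985.
Option 2: r to a full sibling = 0.5.
Option 2: Σ r·B − C = (4·0.5·0.328) − 0.089 = 0.567.
Option 2 has the higher net inclusive-fitness payoff.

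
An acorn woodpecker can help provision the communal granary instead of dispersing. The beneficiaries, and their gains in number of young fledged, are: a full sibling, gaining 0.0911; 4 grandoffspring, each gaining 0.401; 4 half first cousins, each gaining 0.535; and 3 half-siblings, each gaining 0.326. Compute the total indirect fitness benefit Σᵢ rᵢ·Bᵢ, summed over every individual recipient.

r to a full sibling = 0.5 (full sibs share both parents — two paths of length 2: r = 2·(1/2)^2 = 1/2).
r to a grandoffspring = 0.25 (two parent–offspring links: r = (1/2)^2 = 1/4).
r to a half first cousin = 1/16 (half first cousins share one grandparent — one path of length 4: r = (1/2)^4 = 1/16).
r to a half-sibling = 0.25 (half-sibs share one parent — one path of length 2: r = (1/2)^2 = 1/4).
Summing one r·B term per recipient: 1·0.5·0.0911 + 4·0.25·0.401 + 4·0.0625·0.535 + 3·0.25·0.326 = 0.8248.

0.8248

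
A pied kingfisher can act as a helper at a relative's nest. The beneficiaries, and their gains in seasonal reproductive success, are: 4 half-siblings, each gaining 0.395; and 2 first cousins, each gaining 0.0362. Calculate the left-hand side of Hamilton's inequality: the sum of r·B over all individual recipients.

r to a half-sibling = 0.25 (half-sibs share one parent — one path of length 2: r = (1/2)^2 = 1/4).
r to a first cousin = 0.125 (first cousins share one grandparent pair — two paths of length 4: r = 2·(1/2)^4 = 1/8).
Summing one r·B term per recipient: 4·0.25·0.395 + 2·0.125·0.0362 = 0.40405.

0.40405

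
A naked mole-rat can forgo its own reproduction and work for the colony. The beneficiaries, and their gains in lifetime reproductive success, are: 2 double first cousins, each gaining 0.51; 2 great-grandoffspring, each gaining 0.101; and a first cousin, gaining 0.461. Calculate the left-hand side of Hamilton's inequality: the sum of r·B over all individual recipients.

0.337875

r to a double first cousin = 1/4 (double first cousins share both grandparent pairs — four paths of length 4: r = 4·(1/2)^4 = 1/4).
r to a great-grandoffspring = 1/8 (three parent–offspring links: r = (1/2)^3 = 1/8).
r to a first cousin = 1/8 (first cousins share one grandparent pair — two paths of length 4: r = 2·(1/2)^4 = 1/8).
Summing one r·B term per recipient: 2·0.25·0.51 + 2·0.125·0.101 + 1·0.125·0.461 = 0.337875.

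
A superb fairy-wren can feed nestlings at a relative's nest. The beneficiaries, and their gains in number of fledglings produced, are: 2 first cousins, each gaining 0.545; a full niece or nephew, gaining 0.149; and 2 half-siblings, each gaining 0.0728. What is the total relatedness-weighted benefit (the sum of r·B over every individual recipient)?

r to a first cousin = 1/8 (first cousins share one grandparent pair — two paths of length 4: r = 2·(1/2)^4 = 1/8).
r to a full niece or nephew = 0.25 (full aunt/uncle↔niece/nephew: two paths of length 3 through the shared grandparent pair: r = 2·(1/2)^3 = 1/4).
r to a half-sibling = 1/4 (half-sibs share one parent — one path of length 2: r = (1/2)^2 = 1/4).
Summing one r·B term per recipient: 2·0.125·0.545 + 1·0.25·0.149 + 2·0.25·0.0728 = 0.2099.

0.2099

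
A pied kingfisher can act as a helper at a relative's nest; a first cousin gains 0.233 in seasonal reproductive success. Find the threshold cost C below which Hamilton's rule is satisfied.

0.029125

r to a first cousin = 0.125 (first cousins share one grandparent pair — two paths of length 4: r = 2·(1/2)^4 = 1/8).
Hamilton's rule: n·r·B > C, so the trait is favored while C < n·r·B = 1·0.125·0.233 = 0.029125.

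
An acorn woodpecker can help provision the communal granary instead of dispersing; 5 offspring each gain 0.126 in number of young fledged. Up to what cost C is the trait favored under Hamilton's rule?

0.315

r to an offspring = 1/2 (one parent–offspring link: r = (1/2)^1 = 1/2).
Hamilton's rule: n·r·B > C, so the trait is favored while C < n·r·B = 5·0.5·0.126 = 0.315.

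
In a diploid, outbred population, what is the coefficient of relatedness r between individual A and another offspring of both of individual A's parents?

Each parent–offspring link contributes a factor of 1/2, and independent paths through distinct common ancestors add.
Full sibs share both parents — two paths of length 2: r = 2·(1/2)^2 = 1/2.

0.5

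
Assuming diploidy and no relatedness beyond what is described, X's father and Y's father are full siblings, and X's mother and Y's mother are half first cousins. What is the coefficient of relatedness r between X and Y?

Relatedness sums over independent paths through distinct common ancestors.
X and Y are related in two ways: first cousins through their fathers (r = 1/8) and half second cousins through their mothers (r = 1/64).
r = 1/8 + 1/64 = 9/64 = 0.140625.

0.140625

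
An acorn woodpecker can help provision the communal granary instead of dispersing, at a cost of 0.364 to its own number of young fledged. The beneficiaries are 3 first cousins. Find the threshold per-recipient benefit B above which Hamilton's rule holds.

r to a first cousin = 1/8 (first cousins share one grandparent pair — two paths of length 4: r = 2·(1/2)^4 = 1/8).
Hamilton's rule with n recipients of equal r: n·r·B > C, so B > C/(n·r) = 0.364/(3·0.125) = 0.9707.

0.9707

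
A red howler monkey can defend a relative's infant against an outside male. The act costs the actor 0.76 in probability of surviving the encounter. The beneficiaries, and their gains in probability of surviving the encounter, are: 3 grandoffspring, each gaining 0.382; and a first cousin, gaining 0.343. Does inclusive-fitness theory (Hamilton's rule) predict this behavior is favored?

No

Hamilton's rule: the trait is favored when the sum of r·B over every recipient exceeds the actor's cost C.
r to a grandoffspring = 0.25 (two parent–offspring links: r = (1/2)^2 = 1/4).
r to a first cousin = 0.125 (first cousins share one grandparent pair — two paths of length 4: r = 2·(1/2)^4 = 1/8).
Summing one r·B term per recipient: 3·0.25·0.382 + 1·0.125·0.343 = 0.329375.
0.329375 < 0.76: the indirect benefit is less than the cost.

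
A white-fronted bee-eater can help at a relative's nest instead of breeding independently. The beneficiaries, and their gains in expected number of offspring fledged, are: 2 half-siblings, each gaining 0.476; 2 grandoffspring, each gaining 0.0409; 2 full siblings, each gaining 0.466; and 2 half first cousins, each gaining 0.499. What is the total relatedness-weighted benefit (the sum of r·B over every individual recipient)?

0.786825

r to a half-sibling = 0.25 (half-sibs share one parent — one path of length 2: r = (1/2)^2 = 1/4).
r to a grandoffspring = 1/4 (two parent–offspring links: r = (1/2)^2 = 1/4).
r to a full sibling = 1/2 (full sibs share both parents — two paths of length 2: r = 2·(1/2)^2 = 1/2).
r to a half first cousin = 0.0625 (half first cousins share one grandparent — one path of length 4: r = (1/2)^4 = 1/16).
Summing one r·B term per recipient: 2·0.25·0.476 + 2·0.25·0.0409 + 2·0.5·0.466 + 2·0.0625·0.499 = 0.786825.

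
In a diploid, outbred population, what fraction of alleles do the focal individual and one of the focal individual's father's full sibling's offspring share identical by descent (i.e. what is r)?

Each parent–offspring link contributes a factor of 1/2, and independent paths through distinct common ancestors add.
First cousins share one grandparent pair — two paths of length 4: r = 2·(1/2)^4 = 1/8.

0.125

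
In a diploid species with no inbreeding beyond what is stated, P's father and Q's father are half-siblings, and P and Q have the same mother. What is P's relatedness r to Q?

0.3125

Wright's path rule: contributions from independent ancestry routes add.
P and Q are related in two ways: half first cousins through their fathers (r = 1/16) and half-sibs through their shared mother (r = 1/4).
r = 1/16 + 1/4 = 5/16 = 0.3125.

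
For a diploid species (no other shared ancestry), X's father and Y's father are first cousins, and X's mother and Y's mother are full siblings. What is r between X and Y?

0.15625

With two independent routes of shared ancestry, r is the sum of the two contributions.
X and Y are related in two ways: second cousins through their fathers (r = 1/32) and first cousins through their mothers (r = 1/8).
r = 1/32 + 1/8 = 5/32 = 0.15625.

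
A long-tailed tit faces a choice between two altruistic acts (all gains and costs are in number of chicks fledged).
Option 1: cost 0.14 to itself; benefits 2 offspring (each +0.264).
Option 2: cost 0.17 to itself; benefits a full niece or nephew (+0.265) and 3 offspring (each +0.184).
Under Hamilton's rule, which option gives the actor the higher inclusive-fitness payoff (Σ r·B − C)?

Option 1: r to an offspring = 0.5.
Option 1: Σ r·B − C = (2·0.5·0.264) − 0.14 = 0.124.
Option 2: r to a full niece or nephew = 0.25.
Option 2: r to an offspring = 0.5.
Option 2: Σ r·B − C = (1·0.25·0.265 + 3·0.5·0.184) − 0.17 = 0.17225.
Option 2 has the higher net inclusive-fitness payoff.

Option 2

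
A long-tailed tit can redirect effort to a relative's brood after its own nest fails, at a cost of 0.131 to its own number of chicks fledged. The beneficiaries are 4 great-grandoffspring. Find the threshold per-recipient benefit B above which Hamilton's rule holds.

0.262

r to a great-grandoffspring = 1/8 (three parent–offspring links: r = (1/2)^3 = 1/8).
Hamilton's rule with n recipients of equal r: n·r·B > C, so B > C/(n·r) = 0.131/(4·0.125) = 0.262.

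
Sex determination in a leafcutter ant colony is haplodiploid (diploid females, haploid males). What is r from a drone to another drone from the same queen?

0.5

Haploid brothers each carry a random half of the queen's diploid genome, so on average they share half: r = 1/2.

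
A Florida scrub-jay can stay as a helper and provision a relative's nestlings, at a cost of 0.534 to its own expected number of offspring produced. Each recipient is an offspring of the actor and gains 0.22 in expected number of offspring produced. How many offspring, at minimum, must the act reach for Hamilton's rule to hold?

5

r to an offspring = 1/2 (one parent–offspring link: r = (1/2)^1 = 1/2).
Hamilton's rule: n·r·B > C  ⇒  n > C/(r·B) = 0.534/(0.5·0.22) = 4.855.
The smallest integer exceeding 4.855 is 5.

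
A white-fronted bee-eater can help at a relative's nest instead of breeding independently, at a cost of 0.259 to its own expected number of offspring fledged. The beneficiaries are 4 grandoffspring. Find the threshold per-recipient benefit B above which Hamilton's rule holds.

r to a grandoffspring = 1/4 (two parent–offspring links: r = (1/2)^2 = 1/4).
Hamilton's rule with n recipients of equal r: n·r·B > C, so B > C/(n·r) = 0.259/(4·0.25) = 0.259.

0.259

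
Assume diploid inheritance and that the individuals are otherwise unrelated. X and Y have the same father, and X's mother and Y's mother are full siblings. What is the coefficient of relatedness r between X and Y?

0.375

Independent pedigree routes through distinct common ancestors add.
X and Y are related in two ways: half-sibs through their shared father (r = 1/4) and first cousins through their mothers (r = 1/8).
r = 1/4 + 1/8 = 0.375.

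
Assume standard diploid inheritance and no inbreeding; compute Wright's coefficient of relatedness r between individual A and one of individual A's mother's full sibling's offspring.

0.125

Each parent–offspring link contributes a factor of 1/2, and independent paths through distinct common ancestors add.
First cousins share one grandparent pair — two paths of length 4: r = 2·(1/2)^4 = 1/8.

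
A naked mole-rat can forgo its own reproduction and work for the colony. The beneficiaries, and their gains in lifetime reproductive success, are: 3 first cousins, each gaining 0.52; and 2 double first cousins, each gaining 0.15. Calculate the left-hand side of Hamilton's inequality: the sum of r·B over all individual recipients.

0.27

r to a first cousin = 0.125 (first cousins share one grandparent pair — two paths of length 4: r = 2·(1/2)^4 = 1/8).
r to a double first cousin = 0.25 (double first cousins share both grandparent pairs — four paths of length 4: r = 4·(1/2)^4 = 1/4).
Summing one r·B term per recipient: 3·0.125·0.52 + 2·0.25·0.15 = 0.27.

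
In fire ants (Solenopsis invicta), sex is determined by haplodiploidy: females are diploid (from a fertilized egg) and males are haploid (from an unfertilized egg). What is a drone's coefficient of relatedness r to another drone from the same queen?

0.5

Haploid brothers each carry a random half of the queen's diploid genome, so on average they share half: r = 1/2.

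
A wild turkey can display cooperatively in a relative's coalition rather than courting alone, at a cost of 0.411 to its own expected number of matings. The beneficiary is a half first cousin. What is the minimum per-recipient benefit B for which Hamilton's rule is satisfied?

6.576

r to a half first cousin = 1/16 (half first cousins share one grandparent — one path of length 4: r = (1/2)^4 = 1/16).
Hamilton's rule with n recipients of equal r: n·r·B > C, so B > C/(n·r) = 0.411/(1·0.0625) = 6.576.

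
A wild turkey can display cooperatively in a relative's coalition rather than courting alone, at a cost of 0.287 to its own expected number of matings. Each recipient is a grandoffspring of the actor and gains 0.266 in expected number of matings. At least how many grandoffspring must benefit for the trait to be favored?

5

r to a grandoffspring = 1/4 (two parent–offspring links: r = (1/2)^2 = 1/4).
Hamilton's rule: n·r·B > C  ⇒  n > C/(r·B) = 0.287/(0.25·0.266) = 4.316.
The smallest integer exceeding 4.316 is 5.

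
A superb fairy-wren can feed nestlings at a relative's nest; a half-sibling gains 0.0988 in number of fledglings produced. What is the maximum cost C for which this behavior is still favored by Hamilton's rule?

r to a half-sibling = 0.25 (half-sibs share one parent — one path of length 2: r = (1/2)^2 = 1/4).
Hamilton's rule: n·r·B > C, so the trait is favored while C < n·r·B = 1·0.25·0.0988 = 0.0247.

0.0247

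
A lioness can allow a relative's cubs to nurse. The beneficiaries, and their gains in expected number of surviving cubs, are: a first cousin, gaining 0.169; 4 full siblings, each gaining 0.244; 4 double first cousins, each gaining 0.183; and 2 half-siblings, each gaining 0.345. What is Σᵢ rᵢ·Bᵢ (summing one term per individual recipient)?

r to a first cousin = 1/8 (first cousins share one grandparent pair — two paths of length 4: r = 2·(1/2)^4 = 1/8).
r to a full sibling = 0.5 (full sibs share both parents — two paths of length 2: r = 2·(1/2)^2 = 1/2).
r to a double first cousin = 1/4 (double first cousins share both grandparent pairs — four paths of length 4: r = 4·(1/2)^4 = 1/4).
r to a half-sibling = 1/4 (half-sibs share one parent — one path of length 2: r = (1/2)^2 = 1/4).
Summing one r·B term per recipient: 1·0.125·0.169 + 4·0.5·0.244 + 4·0.25·0.183 + 2·0.25·0.345 = 0.864625.

0.864625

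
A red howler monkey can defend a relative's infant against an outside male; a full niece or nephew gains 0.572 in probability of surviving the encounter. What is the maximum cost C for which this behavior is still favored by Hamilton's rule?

0.143

r to a full niece or nephew = 0.25 (full aunt/uncle↔niece/nephew: two paths of length 3 through the shared grandparent pair: r = 2·(1/2)^3 = 1/4).
Hamilton's rule: n·r·B > C, so the trait is favored while C < n·r·B = 1·0.25·0.572 = 0.143.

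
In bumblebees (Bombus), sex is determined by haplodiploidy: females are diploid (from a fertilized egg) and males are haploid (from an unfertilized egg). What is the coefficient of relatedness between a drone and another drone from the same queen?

0.5

Haploid brothers each carry a random half of the queen's diploid genome, so on average they share half: r = 1/2.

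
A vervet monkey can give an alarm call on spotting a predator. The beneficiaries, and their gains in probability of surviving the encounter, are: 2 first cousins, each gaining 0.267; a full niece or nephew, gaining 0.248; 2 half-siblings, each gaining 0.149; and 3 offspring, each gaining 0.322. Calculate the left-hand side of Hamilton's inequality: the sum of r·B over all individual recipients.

0.68625

r to a first cousin = 1/8 (first cousins share one grandparent pair — two paths of length 4: r = 2·(1/2)^4 = 1/8).
r to a full niece or nephew = 0.25 (full aunt/uncle↔niece/nephew: two paths of length 3 through the shared grandparent pair: r = 2·(1/2)^3 = 1/4).
r to a half-sibling = 0.25 (half-sibs share one parent — one path of length 2: r = (1/2)^2 = 1/4).
r to an offspring = 0.5 (one parent–offspring link: r = (1/2)^1 = 1/2).
Summing one r·B term per recipient: 2·0.125·0.267 + 1·0.25·0.248 + 2·0.25·0.149 + 3·0.5·0.322 = 0.68625.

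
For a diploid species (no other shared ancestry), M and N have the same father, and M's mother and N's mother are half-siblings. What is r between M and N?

0.3125

With two independent routes of shared ancestry, r is the sum of the two contributions.
M and N are related in two ways: half-sibs through their shared father (r = 1/4) and half first cousins through their mothers (r = 1/16).
r = 1/4 + 1/16 = 0.3125.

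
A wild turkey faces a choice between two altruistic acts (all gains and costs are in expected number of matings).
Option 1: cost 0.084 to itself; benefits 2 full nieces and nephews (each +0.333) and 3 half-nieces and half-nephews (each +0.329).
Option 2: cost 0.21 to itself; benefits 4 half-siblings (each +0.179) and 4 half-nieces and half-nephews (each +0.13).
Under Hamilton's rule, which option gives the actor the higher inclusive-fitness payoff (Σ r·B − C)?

Option 1

Option 1: r to a full niece or nephew = 0.25.
Option 1: r to a half-niece or half-nephew = 0.125.
Option 1: Σ r·B − C = (2·0.25·0.333 + 3·0.125·0.329) − 0.084 = 0.205875.
Option 2: r to a half-sibling = 0.25.
Option 2: r to a half-niece or half-nephew = 0.125.
Option 2: Σ r·B − C = (4·0.25·0.179 + 4·0.125·0.13) − 0.21 = 0.034.
Option 1 has the higher net inclusive-fitness payoff.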